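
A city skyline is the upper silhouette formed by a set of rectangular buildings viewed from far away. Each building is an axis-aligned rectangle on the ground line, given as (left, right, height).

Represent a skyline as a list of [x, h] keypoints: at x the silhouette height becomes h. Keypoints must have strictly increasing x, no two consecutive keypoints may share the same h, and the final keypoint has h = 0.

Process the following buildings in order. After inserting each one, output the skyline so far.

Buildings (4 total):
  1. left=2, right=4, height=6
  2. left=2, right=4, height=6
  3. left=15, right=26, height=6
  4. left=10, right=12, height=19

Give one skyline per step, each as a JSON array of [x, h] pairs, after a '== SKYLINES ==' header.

== SKYLINES ==
[[2,6],[4,0]]
[[2,6],[4,0]]
[[2,6],[4,0],[15,6],[26,0]]
[[2,6],[4,0],[10,19],[12,0],[15,6],[26,0]]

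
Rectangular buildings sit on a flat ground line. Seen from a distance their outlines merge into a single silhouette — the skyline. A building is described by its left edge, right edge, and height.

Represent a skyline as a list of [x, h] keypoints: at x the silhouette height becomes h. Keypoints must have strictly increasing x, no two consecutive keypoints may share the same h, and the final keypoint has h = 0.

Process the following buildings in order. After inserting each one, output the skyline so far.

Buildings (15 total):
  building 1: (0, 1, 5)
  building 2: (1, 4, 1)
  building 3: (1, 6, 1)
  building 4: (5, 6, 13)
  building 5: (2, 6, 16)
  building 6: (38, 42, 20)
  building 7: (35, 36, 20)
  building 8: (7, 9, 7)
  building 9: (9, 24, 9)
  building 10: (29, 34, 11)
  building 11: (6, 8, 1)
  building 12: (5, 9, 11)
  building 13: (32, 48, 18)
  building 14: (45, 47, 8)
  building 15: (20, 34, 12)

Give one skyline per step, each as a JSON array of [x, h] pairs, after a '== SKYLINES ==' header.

== SKYLINES ==
[[0,5],[1,0]]
[[0,5],[1,1],[4,0]]
[[0,5],[1,1],[6,0]]
[[0,5],[1,1],[5,13],[6,0]]
[[0,5],[1,1],[2,16],[6,0]]
[[0,5],[1,1],[2,16],[6,0],[38,20],[42,0]]
[[0,5],[1,1],[2,16],[6,0],[35,20],[36,0],[38,20],[42,0]]
[[0,5],[1,1],[2,16],[6,0],[7,7],[9,0],[35,20],[36,0],[38,20],[42,0]]
[[0,5],[1,1],[2,16],[6,0],[7,7],[9,9],[24,0],[35,20],[36,0],[38,20],[42,0]]
[[0,5],[1,1],[2,16],[6,0],[7,7],[9,9],[24,0],[29,11],[34,0],[35,20],[36,0],[38,20],[42,0]]
[[0,5],[1,1],[2,16],[6,1],[7,7],[9,9],[24,0],[29,11],[34,0],[35,20],[36,0],[38,20],[42,0]]
[[0,5],[1,1],[2,16],[6,11],[9,9],[24,0],[29,11],[34,0],[35,20],[36,0],[38,20],[42,0]]
[[0,5],[1,1],[2,16],[6,11],[9,9],[24,0],[29,11],[32,18],[35,20],[36,18],[38,20],[42,18],[48,0]]
[[0,5],[1,1],[2,16],[6,11],[9,9],[24,0],[29,11],[32,18],[35,20],[36,18],[38,20],[42,18],[48,0]]
[[0,5],[1,1],[2,16],[6,11],[9,9],[20,12],[32,18],[35,20],[36,18],[38,20],[42,18],[48,0]]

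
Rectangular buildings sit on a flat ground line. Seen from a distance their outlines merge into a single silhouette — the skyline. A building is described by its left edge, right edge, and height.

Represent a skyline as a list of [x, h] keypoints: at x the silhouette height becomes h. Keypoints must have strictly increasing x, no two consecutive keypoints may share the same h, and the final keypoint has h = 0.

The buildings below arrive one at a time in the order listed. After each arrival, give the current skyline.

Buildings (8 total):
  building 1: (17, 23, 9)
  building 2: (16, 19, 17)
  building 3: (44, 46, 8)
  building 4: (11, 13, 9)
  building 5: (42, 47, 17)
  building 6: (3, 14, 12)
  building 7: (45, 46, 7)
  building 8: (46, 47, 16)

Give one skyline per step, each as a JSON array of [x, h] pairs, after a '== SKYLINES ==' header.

== SKYLINES ==
[[17,9],[23,0]]
[[16,17],[19,9],[23,0]]
[[16,17],[19,9],[23,0],[44,8],[46,0]]
[[11,9],[13,0],[16,17],[19,9],[23,0],[44,8],[46,0]]
[[11,9],[13,0],[16,17],[19,9],[23,0],[42,17],[47,0]]
[[3,12],[14,0],[16,17],[19,9],[23,0],[42,17],[47,0]]
[[3,12],[14,0],[16,17],[19,9],[23,0],[42,17],[47,0]]
[[3,12],[14,0],[16,17],[19,9],[23,0],[42,17],[47,0]]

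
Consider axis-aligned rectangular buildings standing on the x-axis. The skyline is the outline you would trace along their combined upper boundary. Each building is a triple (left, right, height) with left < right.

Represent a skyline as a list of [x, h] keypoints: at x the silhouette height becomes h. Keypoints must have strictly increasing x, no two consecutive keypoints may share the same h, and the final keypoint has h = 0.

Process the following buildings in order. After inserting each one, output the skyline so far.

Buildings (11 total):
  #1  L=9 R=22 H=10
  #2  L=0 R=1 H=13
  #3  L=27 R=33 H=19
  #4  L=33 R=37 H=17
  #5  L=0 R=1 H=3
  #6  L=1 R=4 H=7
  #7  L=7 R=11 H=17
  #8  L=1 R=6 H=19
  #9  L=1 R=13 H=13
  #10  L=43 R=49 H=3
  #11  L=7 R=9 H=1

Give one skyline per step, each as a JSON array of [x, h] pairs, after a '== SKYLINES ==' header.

== SKYLINES ==
[[9,10],[22,0]]
[[0,13],[1,0],[9,10],[22,0]]
[[0,13],[1,0],[9,10],[22,0],[27,19],[33,0]]
[[0,13],[1,0],[9,10],[22,0],[27,19],[33,17],[37,0]]
[[0,13],[1,0],[9,10],[22,0],[27,19],[33,17],[37,0]]
[[0,13],[1,7],[4,0],[9,10],[22,0],[27,19],[33,17],[37,0]]
[[0,13],[1,7],[4,0],[7,17],[11,10],[22,0],[27,19],[33,17],[37,0]]
[[0,13],[1,19],[6,0],[7,17],[11,10],[22,0],[27,19],[33,17],[37,0]]
[[0,13],[1,19],[6,13],[7,17],[11,13],[13,10],[22,0],[27,19],[33,17],[37,0]]
[[0,13],[1,19],[6,13],[7,17],[11,13],[13,10],[22,0],[27,19],[33,17],[37,0],[43,3],[49,0]]
[[0,13],[1,19],[6,13],[7,17],[11,13],[13,10],[22,0],[27,19],[33,17],[37,0],[43,3],[49,0]]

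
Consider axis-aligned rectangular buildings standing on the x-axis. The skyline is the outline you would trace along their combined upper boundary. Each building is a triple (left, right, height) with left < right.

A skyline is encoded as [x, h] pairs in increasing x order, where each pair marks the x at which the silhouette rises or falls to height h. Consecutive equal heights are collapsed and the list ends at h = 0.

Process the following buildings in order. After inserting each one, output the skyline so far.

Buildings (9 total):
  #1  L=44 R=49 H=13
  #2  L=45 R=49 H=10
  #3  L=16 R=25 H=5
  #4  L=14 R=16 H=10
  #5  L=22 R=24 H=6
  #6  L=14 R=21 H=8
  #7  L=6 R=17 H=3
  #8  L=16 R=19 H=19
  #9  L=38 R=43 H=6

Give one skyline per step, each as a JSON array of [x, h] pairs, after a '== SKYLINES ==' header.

== SKYLINES ==
[[44,13],[49,0]]
[[44,13],[49,0]]
[[16,5],[25,0],[44,13],[49,0]]
[[14,10],[16,5],[25,0],[44,13],[49,0]]
[[14,10],[16,5],[22,6],[24,5],[25,0],[44,13],[49,0]]
[[14,10],[16,8],[21,5],[22,6],[24,5],[25,0],[44,13],[49,0]]
[[6,3],[14,10],[16,8],[21,5],[22,6],[24,5],[25,0],[44,13],[49,0]]
[[6,3],[14,10],[16,19],[19,8],[21,5],[22,6],[24,5],[25,0],[44,13],[49,0]]
[[6,3],[14,10],[16,19],[19,8],[21,5],[22,6],[24,5],[25,0],[38,6],[43,0],[44,13],[49,0]]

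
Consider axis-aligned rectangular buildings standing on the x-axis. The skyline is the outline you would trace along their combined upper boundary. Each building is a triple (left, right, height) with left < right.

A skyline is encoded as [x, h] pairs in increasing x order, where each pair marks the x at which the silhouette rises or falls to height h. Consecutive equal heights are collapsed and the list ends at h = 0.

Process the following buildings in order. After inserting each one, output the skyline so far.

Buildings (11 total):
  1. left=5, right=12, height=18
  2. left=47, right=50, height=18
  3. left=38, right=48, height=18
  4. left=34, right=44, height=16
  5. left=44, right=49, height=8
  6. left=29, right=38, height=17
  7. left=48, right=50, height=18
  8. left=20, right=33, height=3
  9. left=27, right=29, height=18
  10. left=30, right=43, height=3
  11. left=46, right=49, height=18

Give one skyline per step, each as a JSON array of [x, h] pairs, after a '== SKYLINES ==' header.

== SKYLINES ==
[[5,18],[12,0]]
[[5,18],[12,0],[47,18],[50,0]]
[[5,18],[12,0],[38,18],[50,0]]
[[5,18],[12,0],[34,16],[38,18],[50,0]]
[[5,18],[12,0],[34,16],[38,18],[50,0]]
[[5,18],[12,0],[29,17],[38,18],[50,0]]
[[5,18],[12,0],[29,17],[38,18],[50,0]]
[[5,18],[12,0],[20,3],[29,17],[38,18],[50,0]]
[[5,18],[12,0],[20,3],[27,18],[29,17],[38,18],[50,0]]
[[5,18],[12,0],[20,3],[27,18],[29,17],[38,18],[50,0]]
[[5,18],[12,0],[20,3],[27,18],[29,17],[38,18],[50,0]]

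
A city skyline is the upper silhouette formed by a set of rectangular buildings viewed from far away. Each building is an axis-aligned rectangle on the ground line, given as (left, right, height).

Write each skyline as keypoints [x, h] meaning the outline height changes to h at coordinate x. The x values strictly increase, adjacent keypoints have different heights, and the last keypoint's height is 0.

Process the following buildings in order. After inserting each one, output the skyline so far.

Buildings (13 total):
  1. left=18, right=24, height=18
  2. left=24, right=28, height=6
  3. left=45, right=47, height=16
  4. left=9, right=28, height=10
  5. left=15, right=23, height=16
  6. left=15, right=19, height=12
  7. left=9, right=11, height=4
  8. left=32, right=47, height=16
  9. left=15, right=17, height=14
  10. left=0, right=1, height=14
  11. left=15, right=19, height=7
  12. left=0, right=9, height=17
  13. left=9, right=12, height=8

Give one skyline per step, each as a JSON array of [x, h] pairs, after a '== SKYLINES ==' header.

== SKYLINES ==
[[18,18],[24,0]]
[[18,18],[24,6],[28,0]]
[[18,18],[24,6],[28,0],[45,16],[47,0]]
[[9,10],[18,18],[24,10],[28,0],[45,16],[47,0]]
[[9,10],[15,16],[18,18],[24,10],[28,0],[45,16],[47,0]]
[[9,10],[15,16],[18,18],[24,10],[28,0],[45,16],[47,0]]
[[9,10],[15,16],[18,18],[24,10],[28,0],[45,16],[47,0]]
[[9,10],[15,16],[18,18],[24,10],[28,0],[32,16],[47,0]]
[[9,10],[15,16],[18,18],[24,10],[28,0],[32,16],[47,0]]
[[0,14],[1,0],[9,10],[15,16],[18,18],[24,10],[28,0],[32,16],[47,0]]
[[0,14],[1,0],[9,10],[15,16],[18,18],[24,10],[28,0],[32,16],[47,0]]
[[0,17],[9,10],[15,16],[18,18],[24,10],[28,0],[32,16],[47,0]]
[[0,17],[9,10],[15,16],[18,18],[24,10],[28,0],[32,16],[47,0]]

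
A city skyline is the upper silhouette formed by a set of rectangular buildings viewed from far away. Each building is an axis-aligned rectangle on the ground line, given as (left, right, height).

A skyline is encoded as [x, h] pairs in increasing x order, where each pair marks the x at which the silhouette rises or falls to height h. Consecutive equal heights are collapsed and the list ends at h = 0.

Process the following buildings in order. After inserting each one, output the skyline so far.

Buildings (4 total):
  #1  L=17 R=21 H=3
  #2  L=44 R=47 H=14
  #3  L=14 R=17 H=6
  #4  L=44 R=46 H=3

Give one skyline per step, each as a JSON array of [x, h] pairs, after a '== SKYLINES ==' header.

== SKYLINES ==
[[17,3],[21,0]]
[[17,3],[21,0],[44,14],[47,0]]
[[14,6],[17,3],[21,0],[44,14],[47,0]]
[[14,6],[17,3],[21,0],[44,14],[47,0]]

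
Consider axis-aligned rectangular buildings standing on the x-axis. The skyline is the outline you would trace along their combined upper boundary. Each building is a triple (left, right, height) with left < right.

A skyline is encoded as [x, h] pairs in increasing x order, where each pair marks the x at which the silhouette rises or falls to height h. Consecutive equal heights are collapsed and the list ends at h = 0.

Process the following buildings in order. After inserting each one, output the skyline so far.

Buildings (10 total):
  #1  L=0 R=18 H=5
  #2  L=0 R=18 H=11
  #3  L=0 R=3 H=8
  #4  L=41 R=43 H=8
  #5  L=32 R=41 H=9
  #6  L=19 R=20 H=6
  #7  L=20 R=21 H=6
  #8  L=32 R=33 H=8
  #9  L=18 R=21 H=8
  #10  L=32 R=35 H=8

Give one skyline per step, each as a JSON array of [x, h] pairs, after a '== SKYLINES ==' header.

== SKYLINES ==
[[0,5],[18,0]]
[[0,11],[18,0]]
[[0,11],[18,0]]
[[0,11],[18,0],[41,8],[43,0]]
[[0,11],[18,0],[32,9],[41,8],[43,0]]
[[0,11],[18,0],[19,6],[20,0],[32,9],[41,8],[43,0]]
[[0,11],[18,0],[19,6],[21,0],[32,9],[41,8],[43,0]]
[[0,11],[18,0],[19,6],[21,0],[32,9],[41,8],[43,0]]
[[0,11],[18,8],[21,0],[32,9],[41,8],[43,0]]
[[0,11],[18,8],[21,0],[32,9],[41,8],[43,0]]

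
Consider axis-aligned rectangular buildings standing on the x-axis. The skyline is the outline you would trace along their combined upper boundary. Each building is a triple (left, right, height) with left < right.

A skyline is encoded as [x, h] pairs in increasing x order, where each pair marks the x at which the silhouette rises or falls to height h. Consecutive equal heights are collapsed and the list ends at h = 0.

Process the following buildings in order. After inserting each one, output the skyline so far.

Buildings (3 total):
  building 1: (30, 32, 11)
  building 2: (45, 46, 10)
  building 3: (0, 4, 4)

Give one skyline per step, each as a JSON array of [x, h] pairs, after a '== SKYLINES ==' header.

== SKYLINES ==
[[30,11],[32,0]]
[[30,11],[32,0],[45,10],[46,0]]
[[0,4],[4,0],[30,11],[32,0],[45,10],[46,0]]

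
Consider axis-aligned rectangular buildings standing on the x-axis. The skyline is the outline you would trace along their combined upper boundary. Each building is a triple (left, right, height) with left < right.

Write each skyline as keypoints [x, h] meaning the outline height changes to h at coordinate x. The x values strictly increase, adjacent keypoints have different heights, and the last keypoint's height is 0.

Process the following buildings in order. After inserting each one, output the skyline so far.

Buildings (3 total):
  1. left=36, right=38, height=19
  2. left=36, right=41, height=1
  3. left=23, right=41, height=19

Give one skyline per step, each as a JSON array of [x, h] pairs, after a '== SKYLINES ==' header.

== SKYLINES ==
[[36,19],[38,0]]
[[36,19],[38,1],[41,0]]
[[23,19],[41,0]]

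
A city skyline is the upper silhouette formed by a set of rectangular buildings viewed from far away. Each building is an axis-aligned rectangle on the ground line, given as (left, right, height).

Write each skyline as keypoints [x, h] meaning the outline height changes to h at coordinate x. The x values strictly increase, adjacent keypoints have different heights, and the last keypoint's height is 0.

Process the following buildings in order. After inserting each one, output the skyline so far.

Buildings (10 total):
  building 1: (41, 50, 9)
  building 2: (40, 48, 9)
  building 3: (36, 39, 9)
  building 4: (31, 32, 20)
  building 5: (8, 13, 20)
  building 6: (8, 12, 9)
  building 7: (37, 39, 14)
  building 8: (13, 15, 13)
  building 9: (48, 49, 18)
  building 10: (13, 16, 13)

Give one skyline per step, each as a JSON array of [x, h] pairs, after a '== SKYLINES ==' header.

== SKYLINES ==
[[41,9],[50,0]]
[[40,9],[50,0]]
[[36,9],[39,0],[40,9],[50,0]]
[[31,20],[32,0],[36,9],[39,0],[40,9],[50,0]]
[[8,20],[13,0],[31,20],[32,0],[36,9],[39,0],[40,9],[50,0]]
[[8,20],[13,0],[31,20],[32,0],[36,9],[39,0],[40,9],[50,0]]
[[8,20],[13,0],[31,20],[32,0],[36,9],[37,14],[39,0],[40,9],[50,0]]
[[8,20],[13,13],[15,0],[31,20],[32,0],[36,9],[37,14],[39,0],[40,9],[50,0]]
[[8,20],[13,13],[15,0],[31,20],[32,0],[36,9],[37,14],[39,0],[40,9],[48,18],[49,9],[50,0]]
[[8,20],[13,13],[16,0],[31,20],[32,0],[36,9],[37,14],[39,0],[40,9],[48,18],[49,9],[50,0]]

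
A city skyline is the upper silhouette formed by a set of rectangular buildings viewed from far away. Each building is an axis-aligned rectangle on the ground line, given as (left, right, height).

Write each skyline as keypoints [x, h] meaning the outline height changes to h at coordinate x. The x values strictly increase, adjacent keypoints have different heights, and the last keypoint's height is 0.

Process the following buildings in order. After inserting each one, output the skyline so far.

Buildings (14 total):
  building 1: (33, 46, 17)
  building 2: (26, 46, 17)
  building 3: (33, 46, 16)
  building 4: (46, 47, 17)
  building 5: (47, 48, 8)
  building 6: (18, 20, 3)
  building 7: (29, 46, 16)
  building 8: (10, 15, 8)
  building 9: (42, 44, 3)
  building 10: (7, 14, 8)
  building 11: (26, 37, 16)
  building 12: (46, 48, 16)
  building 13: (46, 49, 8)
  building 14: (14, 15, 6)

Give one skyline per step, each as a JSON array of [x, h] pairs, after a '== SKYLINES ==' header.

== SKYLINES ==
[[33,17],[46,0]]
[[26,17],[46,0]]
[[26,17],[46,0]]
[[26,17],[47,0]]
[[26,17],[47,8],[48,0]]
[[18,3],[20,0],[26,17],[47,8],[48,0]]
[[18,3],[20,0],[26,17],[47,8],[48,0]]
[[10,8],[15,0],[18,3],[20,0],[26,17],[47,8],[48,0]]
[[10,8],[15,0],[18,3],[20,0],[26,17],[47,8],[48,0]]
[[7,8],[15,0],[18,3],[20,0],[26,17],[47,8],[48,0]]
[[7,8],[15,0],[18,3],[20,0],[26,17],[47,8],[48,0]]
[[7,8],[15,0],[18,3],[20,0],[26,17],[47,16],[48,0]]
[[7,8],[15,0],[18,3],[20,0],[26,17],[47,16],[48,8],[49,0]]
[[7,8],[15,0],[18,3],[20,0],[26,17],[47,16],[48,8],[49,0]]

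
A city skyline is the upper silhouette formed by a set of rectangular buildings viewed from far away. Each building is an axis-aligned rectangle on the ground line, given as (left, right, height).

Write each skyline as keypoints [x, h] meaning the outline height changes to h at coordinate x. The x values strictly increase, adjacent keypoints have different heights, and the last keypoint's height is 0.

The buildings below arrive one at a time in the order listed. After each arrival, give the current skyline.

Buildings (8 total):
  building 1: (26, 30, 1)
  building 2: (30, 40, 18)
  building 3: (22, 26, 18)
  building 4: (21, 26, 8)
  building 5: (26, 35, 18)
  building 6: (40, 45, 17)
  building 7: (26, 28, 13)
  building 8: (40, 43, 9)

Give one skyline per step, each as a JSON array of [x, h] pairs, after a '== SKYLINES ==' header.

== SKYLINES ==
[[26,1],[30,0]]
[[26,1],[30,18],[40,0]]
[[22,18],[26,1],[30,18],[40,0]]
[[21,8],[22,18],[26,1],[30,18],[40,0]]
[[21,8],[22,18],[40,0]]
[[21,8],[22,18],[40,17],[45,0]]
[[21,8],[22,18],[40,17],[45,0]]
[[21,8],[22,18],[40,17],[45,0]]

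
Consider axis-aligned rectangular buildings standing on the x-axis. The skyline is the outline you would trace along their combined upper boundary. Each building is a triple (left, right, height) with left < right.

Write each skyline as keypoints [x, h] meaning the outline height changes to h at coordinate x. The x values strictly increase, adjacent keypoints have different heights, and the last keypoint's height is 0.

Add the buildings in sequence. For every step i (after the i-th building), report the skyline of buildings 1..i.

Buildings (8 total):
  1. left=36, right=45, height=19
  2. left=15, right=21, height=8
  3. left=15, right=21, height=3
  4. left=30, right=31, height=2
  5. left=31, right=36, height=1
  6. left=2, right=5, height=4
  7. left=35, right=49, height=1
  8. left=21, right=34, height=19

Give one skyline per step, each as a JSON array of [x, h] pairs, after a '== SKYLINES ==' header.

== SKYLINES ==
[[36,19],[45,0]]
[[15,8],[21,0],[36,19],[45,0]]
[[15,8],[21,0],[36,19],[45,0]]
[[15,8],[21,0],[30,2],[31,0],[36,19],[45,0]]
[[15,8],[21,0],[30,2],[31,1],[36,19],[45,0]]
[[2,4],[5,0],[15,8],[21,0],[30,2],[31,1],[36,19],[45,0]]
[[2,4],[5,0],[15,8],[21,0],[30,2],[31,1],[36,19],[45,1],[49,0]]
[[2,4],[5,0],[15,8],[21,19],[34,1],[36,19],[45,1],[49,0]]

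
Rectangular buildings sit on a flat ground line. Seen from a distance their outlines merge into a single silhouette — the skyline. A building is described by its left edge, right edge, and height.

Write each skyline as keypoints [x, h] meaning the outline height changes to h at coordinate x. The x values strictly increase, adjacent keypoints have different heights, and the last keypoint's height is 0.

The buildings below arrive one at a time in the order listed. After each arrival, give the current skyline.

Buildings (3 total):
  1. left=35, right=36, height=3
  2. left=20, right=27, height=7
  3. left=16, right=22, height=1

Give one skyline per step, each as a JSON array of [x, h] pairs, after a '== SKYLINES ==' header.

== SKYLINES ==
[[35,3],[36,0]]
[[20,7],[27,0],[35,3],[36,0]]
[[16,1],[20,7],[27,0],[35,3],[36,0]]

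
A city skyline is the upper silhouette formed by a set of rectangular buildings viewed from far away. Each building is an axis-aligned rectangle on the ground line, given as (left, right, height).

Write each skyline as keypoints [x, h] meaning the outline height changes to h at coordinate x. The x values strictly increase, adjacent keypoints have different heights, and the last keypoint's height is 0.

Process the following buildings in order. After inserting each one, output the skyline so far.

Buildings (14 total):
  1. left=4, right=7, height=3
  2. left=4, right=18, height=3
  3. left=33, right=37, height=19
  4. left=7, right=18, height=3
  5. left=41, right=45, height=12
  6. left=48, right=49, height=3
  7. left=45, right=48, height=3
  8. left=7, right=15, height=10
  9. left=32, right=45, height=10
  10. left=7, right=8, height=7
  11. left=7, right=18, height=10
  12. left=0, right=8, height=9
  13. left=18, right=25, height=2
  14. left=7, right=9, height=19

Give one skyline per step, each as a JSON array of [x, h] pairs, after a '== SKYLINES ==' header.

== SKYLINES ==
[[4,3],[7,0]]
[[4,3],[18,0]]
[[4,3],[18,0],[33,19],[37,0]]
[[4,3],[18,0],[33,19],[37,0]]
[[4,3],[18,0],[33,19],[37,0],[41,12],[45,0]]
[[4,3],[18,0],[33,19],[37,0],[41,12],[45,0],[48,3],[49,0]]
[[4,3],[18,0],[33,19],[37,0],[41,12],[45,3],[49,0]]
[[4,3],[7,10],[15,3],[18,0],[33,19],[37,0],[41,12],[45,3],[49,0]]
[[4,3],[7,10],[15,3],[18,0],[32,10],[33,19],[37,10],[41,12],[45,3],[49,0]]
[[4,3],[7,10],[15,3],[18,0],[32,10],[33,19],[37,10],[41,12],[45,3],[49,0]]
[[4,3],[7,10],[18,0],[32,10],[33,19],[37,10],[41,12],[45,3],[49,0]]
[[0,9],[7,10],[18,0],[32,10],[33,19],[37,10],[41,12],[45,3],[49,0]]
[[0,9],[7,10],[18,2],[25,0],[32,10],[33,19],[37,10],[41,12],[45,3],[49,0]]
[[0,9],[7,19],[9,10],[18,2],[25,0],[32,10],[33,19],[37,10],[41,12],[45,3],[49,0]]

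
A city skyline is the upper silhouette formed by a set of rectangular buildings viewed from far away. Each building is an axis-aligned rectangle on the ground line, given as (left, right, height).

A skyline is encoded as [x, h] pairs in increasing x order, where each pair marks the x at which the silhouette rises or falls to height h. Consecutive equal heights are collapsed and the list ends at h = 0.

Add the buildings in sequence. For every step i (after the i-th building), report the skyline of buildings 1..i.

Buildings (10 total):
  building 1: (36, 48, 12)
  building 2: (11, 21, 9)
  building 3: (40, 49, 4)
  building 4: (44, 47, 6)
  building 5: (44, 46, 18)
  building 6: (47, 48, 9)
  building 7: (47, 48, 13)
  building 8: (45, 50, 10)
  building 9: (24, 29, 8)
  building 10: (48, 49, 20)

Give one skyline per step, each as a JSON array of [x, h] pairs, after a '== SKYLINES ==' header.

== SKYLINES ==
[[36,12],[48,0]]
[[11,9],[21,0],[36,12],[48,0]]
[[11,9],[21,0],[36,12],[48,4],[49,0]]
[[11,9],[21,0],[36,12],[48,4],[49,0]]
[[11,9],[21,0],[36,12],[44,18],[46,12],[48,4],[49,0]]
[[11,9],[21,0],[36,12],[44,18],[46,12],[48,4],[49,0]]
[[11,9],[21,0],[36,12],[44,18],[46,12],[47,13],[48,4],[49,0]]
[[11,9],[21,0],[36,12],[44,18],[46,12],[47,13],[48,10],[50,0]]
[[11,9],[21,0],[24,8],[29,0],[36,12],[44,18],[46,12],[47,13],[48,10],[50,0]]
[[11,9],[21,0],[24,8],[29,0],[36,12],[44,18],[46,12],[47,13],[48,20],[49,10],[50,0]]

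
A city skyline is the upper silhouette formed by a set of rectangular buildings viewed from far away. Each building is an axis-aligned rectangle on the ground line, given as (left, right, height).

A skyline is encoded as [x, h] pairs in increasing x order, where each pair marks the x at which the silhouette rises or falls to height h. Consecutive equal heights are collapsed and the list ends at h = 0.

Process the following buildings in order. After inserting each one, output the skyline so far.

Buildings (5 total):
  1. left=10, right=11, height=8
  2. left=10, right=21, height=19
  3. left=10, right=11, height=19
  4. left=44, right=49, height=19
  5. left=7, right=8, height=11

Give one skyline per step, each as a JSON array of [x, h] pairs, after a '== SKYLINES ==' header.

== SKYLINES ==
[[10,8],[11,0]]
[[10,19],[21,0]]
[[10,19],[21,0]]
[[10,19],[21,0],[44,19],[49,0]]
[[7,11],[8,0],[10,19],[21,0],[44,19],[49,0]]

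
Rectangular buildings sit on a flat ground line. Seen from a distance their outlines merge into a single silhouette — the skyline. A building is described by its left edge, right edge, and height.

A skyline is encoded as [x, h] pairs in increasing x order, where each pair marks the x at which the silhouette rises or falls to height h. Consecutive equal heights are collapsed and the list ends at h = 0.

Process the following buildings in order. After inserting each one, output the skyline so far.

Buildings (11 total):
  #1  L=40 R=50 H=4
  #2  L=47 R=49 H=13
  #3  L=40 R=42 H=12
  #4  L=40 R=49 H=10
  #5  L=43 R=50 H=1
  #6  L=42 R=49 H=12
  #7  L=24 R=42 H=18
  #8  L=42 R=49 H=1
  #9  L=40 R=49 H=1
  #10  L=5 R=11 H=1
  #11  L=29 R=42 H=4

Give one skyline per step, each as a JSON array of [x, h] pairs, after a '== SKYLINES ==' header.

== SKYLINES ==
[[40,4],[50,0]]
[[40,4],[47,13],[49,4],[50,0]]
[[40,12],[42,4],[47,13],[49,4],[50,0]]
[[40,12],[42,10],[47,13],[49,4],[50,0]]
[[40,12],[42,10],[47,13],[49,4],[50,0]]
[[40,12],[47,13],[49,4],[50,0]]
[[24,18],[42,12],[47,13],[49,4],[50,0]]
[[24,18],[42,12],[47,13],[49,4],[50,0]]
[[24,18],[42,12],[47,13],[49,4],[50,0]]
[[5,1],[11,0],[24,18],[42,12],[47,13],[49,4],[50,0]]
[[5,1],[11,0],[24,18],[42,12],[47,13],[49,4],[50,0]]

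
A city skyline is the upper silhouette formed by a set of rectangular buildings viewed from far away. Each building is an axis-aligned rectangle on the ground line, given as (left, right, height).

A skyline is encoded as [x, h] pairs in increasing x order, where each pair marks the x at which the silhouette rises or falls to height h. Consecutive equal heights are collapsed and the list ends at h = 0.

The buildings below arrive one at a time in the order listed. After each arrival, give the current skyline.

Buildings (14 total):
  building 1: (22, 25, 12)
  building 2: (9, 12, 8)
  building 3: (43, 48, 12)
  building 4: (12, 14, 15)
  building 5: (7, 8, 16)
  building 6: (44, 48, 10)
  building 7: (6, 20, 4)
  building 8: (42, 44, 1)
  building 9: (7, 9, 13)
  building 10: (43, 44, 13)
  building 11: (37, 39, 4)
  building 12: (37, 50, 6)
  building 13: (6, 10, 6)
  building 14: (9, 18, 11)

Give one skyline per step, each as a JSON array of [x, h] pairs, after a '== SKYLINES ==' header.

== SKYLINES ==
[[22,12],[25,0]]
[[9,8],[12,0],[22,12],[25,0]]
[[9,8],[12,0],[22,12],[25,0],[43,12],[48,0]]
[[9,8],[12,15],[14,0],[22,12],[25,0],[43,12],[48,0]]
[[7,16],[8,0],[9,8],[12,15],[14,0],[22,12],[25,0],[43,12],[48,0]]
[[7,16],[8,0],[9,8],[12,15],[14,0],[22,12],[25,0],[43,12],[48,0]]
[[6,4],[7,16],[8,4],[9,8],[12,15],[14,4],[20,0],[22,12],[25,0],[43,12],[48,0]]
[[6,4],[7,16],[8,4],[9,8],[12,15],[14,4],[20,0],[22,12],[25,0],[42,1],[43,12],[48,0]]
[[6,4],[7,16],[8,13],[9,8],[12,15],[14,4],[20,0],[22,12],[25,0],[42,1],[43,12],[48,0]]
[[6,4],[7,16],[8,13],[9,8],[12,15],[14,4],[20,0],[22,12],[25,0],[42,1],[43,13],[44,12],[48,0]]
[[6,4],[7,16],[8,13],[9,8],[12,15],[14,4],[20,0],[22,12],[25,0],[37,4],[39,0],[42,1],[43,13],[44,12],[48,0]]
[[6,4],[7,16],[8,13],[9,8],[12,15],[14,4],[20,0],[22,12],[25,0],[37,6],[43,13],[44,12],[48,6],[50,0]]
[[6,6],[7,16],[8,13],[9,8],[12,15],[14,4],[20,0],[22,12],[25,0],[37,6],[43,13],[44,12],[48,6],[50,0]]
[[6,6],[7,16],[8,13],[9,11],[12,15],[14,11],[18,4],[20,0],[22,12],[25,0],[37,6],[43,13],[44,12],[48,6],[50,0]]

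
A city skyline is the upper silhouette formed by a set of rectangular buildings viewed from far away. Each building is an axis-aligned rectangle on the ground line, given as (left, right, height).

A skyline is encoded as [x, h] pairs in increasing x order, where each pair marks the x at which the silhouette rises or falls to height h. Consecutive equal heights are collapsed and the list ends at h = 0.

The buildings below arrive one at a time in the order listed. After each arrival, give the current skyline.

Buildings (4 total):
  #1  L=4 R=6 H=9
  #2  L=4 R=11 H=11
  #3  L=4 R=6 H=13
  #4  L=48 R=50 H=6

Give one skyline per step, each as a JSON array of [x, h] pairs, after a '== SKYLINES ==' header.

== SKYLINES ==
[[4,9],[6,0]]
[[4,11],[11,0]]
[[4,13],[6,11],[11,0]]
[[4,13],[6,11],[11,0],[48,6],[50,0]]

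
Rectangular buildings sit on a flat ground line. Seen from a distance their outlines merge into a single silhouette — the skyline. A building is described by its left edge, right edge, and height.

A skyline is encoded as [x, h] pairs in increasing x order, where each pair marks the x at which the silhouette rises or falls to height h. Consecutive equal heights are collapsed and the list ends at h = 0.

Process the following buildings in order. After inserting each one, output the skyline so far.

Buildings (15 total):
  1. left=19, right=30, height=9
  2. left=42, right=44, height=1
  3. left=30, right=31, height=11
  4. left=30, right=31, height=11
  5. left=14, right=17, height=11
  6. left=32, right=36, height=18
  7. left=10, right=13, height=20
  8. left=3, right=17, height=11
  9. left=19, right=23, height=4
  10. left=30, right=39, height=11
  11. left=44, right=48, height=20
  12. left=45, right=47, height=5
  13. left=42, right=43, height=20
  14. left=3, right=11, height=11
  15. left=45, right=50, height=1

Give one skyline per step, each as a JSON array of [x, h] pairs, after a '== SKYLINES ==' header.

== SKYLINES ==
[[19,9],[30,0]]
[[19,9],[30,0],[42,1],[44,0]]
[[19,9],[30,11],[31,0],[42,1],[44,0]]
[[19,9],[30,11],[31,0],[42,1],[44,0]]
[[14,11],[17,0],[19,9],[30,11],[31,0],[42,1],[44,0]]
[[14,11],[17,0],[19,9],[30,11],[31,0],[32,18],[36,0],[42,1],[44,0]]
[[10,20],[13,0],[14,11],[17,0],[19,9],[30,11],[31,0],[32,18],[36,0],[42,1],[44,0]]
[[3,11],[10,20],[13,11],[17,0],[19,9],[30,11],[31,0],[32,18],[36,0],[42,1],[44,0]]
[[3,11],[10,20],[13,11],[17,0],[19,9],[30,11],[31,0],[32,18],[36,0],[42,1],[44,0]]
[[3,11],[10,20],[13,11],[17,0],[19,9],[30,11],[32,18],[36,11],[39,0],[42,1],[44,0]]
[[3,11],[10,20],[13,11],[17,0],[19,9],[30,11],[32,18],[36,11],[39,0],[42,1],[44,20],[48,0]]
[[3,11],[10,20],[13,11],[17,0],[19,9],[30,11],[32,18],[36,11],[39,0],[42,1],[44,20],[48,0]]
[[3,11],[10,20],[13,11],[17,0],[19,9],[30,11],[32,18],[36,11],[39,0],[42,20],[43,1],[44,20],[48,0]]
[[3,11],[10,20],[13,11],[17,0],[19,9],[30,11],[32,18],[36,11],[39,0],[42,20],[43,1],[44,20],[48,0]]
[[3,11],[10,20],[13,11],[17,0],[19,9],[30,11],[32,18],[36,11],[39,0],[42,20],[43,1],[44,20],[48,1],[50,0]]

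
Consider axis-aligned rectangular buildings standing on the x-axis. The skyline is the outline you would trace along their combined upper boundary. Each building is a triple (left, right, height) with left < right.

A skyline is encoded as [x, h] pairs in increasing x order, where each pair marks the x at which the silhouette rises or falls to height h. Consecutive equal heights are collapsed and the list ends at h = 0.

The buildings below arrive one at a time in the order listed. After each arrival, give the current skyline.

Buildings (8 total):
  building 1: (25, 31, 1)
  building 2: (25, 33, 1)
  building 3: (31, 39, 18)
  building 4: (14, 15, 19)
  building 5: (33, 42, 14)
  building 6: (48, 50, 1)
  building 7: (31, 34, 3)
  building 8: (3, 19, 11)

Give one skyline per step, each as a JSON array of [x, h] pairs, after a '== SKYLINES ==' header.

== SKYLINES ==
[[25,1],[31,0]]
[[25,1],[33,0]]
[[25,1],[31,18],[39,0]]
[[14,19],[15,0],[25,1],[31,18],[39,0]]
[[14,19],[15,0],[25,1],[31,18],[39,14],[42,0]]
[[14,19],[15,0],[25,1],[31,18],[39,14],[42,0],[48,1],[50,0]]
[[14,19],[15,0],[25,1],[31,18],[39,14],[42,0],[48,1],[50,0]]
[[3,11],[14,19],[15,11],[19,0],[25,1],[31,18],[39,14],[42,0],[48,1],[50,0]]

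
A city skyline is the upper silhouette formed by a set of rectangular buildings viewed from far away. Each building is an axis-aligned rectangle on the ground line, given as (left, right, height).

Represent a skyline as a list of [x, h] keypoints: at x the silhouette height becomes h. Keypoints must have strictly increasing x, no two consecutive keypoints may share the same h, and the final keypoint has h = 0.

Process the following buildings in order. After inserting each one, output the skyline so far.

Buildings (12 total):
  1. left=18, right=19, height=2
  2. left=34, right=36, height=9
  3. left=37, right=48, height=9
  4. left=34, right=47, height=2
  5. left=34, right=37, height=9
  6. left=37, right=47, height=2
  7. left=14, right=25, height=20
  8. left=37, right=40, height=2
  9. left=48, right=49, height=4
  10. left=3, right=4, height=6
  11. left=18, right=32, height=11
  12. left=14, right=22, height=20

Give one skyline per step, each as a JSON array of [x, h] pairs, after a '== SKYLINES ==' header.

== SKYLINES ==
[[18,2],[19,0]]
[[18,2],[19,0],[34,9],[36,0]]
[[18,2],[19,0],[34,9],[36,0],[37,9],[48,0]]
[[18,2],[19,0],[34,9],[36,2],[37,9],[48,0]]
[[18,2],[19,0],[34,9],[48,0]]
[[18,2],[19,0],[34,9],[48,0]]
[[14,20],[25,0],[34,9],[48,0]]
[[14,20],[25,0],[34,9],[48,0]]
[[14,20],[25,0],[34,9],[48,4],[49,0]]
[[3,6],[4,0],[14,20],[25,0],[34,9],[48,4],[49,0]]
[[3,6],[4,0],[14,20],[25,11],[32,0],[34,9],[48,4],[49,0]]
[[3,6],[4,0],[14,20],[25,11],[32,0],[34,9],[48,4],[49,0]]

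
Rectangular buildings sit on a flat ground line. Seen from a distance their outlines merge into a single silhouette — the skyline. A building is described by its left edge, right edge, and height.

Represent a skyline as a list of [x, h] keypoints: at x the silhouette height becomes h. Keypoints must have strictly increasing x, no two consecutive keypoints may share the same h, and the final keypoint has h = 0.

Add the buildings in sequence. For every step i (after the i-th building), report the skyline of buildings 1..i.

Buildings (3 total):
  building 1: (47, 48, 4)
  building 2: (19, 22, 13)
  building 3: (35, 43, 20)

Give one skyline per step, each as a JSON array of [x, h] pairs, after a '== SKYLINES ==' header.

== SKYLINES ==
[[47,4],[48,0]]
[[19,13],[22,0],[47,4],[48,0]]
[[19,13],[22,0],[35,20],[43,0],[47,4],[48,0]]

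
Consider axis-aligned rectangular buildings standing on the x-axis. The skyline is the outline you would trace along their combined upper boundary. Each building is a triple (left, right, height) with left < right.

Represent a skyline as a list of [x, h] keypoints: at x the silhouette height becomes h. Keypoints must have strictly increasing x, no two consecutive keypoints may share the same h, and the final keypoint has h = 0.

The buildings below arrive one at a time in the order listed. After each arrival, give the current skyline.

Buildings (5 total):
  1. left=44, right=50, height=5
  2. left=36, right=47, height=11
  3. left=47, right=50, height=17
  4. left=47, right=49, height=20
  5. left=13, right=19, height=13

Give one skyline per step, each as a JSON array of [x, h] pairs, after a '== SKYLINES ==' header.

== SKYLINES ==
[[44,5],[50,0]]
[[36,11],[47,5],[50,0]]
[[36,11],[47,17],[50,0]]
[[36,11],[47,20],[49,17],[50,0]]
[[13,13],[19,0],[36,11],[47,20],[49,17],[50,0]]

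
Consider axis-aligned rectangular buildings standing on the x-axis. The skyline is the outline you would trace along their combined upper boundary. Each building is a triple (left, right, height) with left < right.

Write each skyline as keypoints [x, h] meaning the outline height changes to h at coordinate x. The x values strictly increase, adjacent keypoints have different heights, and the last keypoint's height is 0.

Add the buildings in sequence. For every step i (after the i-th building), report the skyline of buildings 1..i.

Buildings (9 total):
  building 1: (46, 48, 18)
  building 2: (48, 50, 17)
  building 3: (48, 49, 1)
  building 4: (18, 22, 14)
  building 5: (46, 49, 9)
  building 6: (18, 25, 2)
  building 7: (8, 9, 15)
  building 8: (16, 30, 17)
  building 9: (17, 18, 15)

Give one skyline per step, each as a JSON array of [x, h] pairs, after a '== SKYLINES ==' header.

== SKYLINES ==
[[46,18],[48,0]]
[[46,18],[48,17],[50,0]]
[[46,18],[48,17],[50,0]]
[[18,14],[22,0],[46,18],[48,17],[50,0]]
[[18,14],[22,0],[46,18],[48,17],[50,0]]
[[18,14],[22,2],[25,0],[46,18],[48,17],[50,0]]
[[8,15],[9,0],[18,14],[22,2],[25,0],[46,18],[48,17],[50,0]]
[[8,15],[9,0],[16,17],[30,0],[46,18],[48,17],[50,0]]
[[8,15],[9,0],[16,17],[30,0],[46,18],[48,17],[50,0]]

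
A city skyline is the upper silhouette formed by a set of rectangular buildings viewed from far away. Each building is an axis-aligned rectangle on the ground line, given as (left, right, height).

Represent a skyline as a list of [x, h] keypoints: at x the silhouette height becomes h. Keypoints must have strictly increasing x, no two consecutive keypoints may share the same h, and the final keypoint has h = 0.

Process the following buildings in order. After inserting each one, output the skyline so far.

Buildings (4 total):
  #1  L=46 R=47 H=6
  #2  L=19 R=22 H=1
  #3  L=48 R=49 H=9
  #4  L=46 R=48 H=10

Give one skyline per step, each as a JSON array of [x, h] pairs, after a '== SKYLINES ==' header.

== SKYLINES ==
[[46,6],[47,0]]
[[19,1],[22,0],[46,6],[47,0]]
[[19,1],[22,0],[46,6],[47,0],[48,9],[49,0]]
[[19,1],[22,0],[46,10],[48,9],[49,0]]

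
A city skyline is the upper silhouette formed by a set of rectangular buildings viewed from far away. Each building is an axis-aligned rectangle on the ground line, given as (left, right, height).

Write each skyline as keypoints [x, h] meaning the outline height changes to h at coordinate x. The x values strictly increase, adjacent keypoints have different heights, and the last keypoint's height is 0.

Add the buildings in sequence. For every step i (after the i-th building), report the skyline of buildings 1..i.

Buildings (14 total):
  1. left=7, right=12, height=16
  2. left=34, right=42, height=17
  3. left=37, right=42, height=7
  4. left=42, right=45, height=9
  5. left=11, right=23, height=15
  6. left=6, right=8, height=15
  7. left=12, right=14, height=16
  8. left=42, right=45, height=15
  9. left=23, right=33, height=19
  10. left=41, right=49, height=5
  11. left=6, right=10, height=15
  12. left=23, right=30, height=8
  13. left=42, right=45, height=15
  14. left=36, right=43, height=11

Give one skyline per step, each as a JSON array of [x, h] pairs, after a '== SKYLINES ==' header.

== SKYLINES ==
[[7,16],[12,0]]
[[7,16],[12,0],[34,17],[42,0]]
[[7,16],[12,0],[34,17],[42,0]]
[[7,16],[12,0],[34,17],[42,9],[45,0]]
[[7,16],[12,15],[23,0],[34,17],[42,9],[45,0]]
[[6,15],[7,16],[12,15],[23,0],[34,17],[42,9],[45,0]]
[[6,15],[7,16],[14,15],[23,0],[34,17],[42,9],[45,0]]
[[6,15],[7,16],[14,15],[23,0],[34,17],[42,15],[45,0]]
[[6,15],[7,16],[14,15],[23,19],[33,0],[34,17],[42,15],[45,0]]
[[6,15],[7,16],[14,15],[23,19],[33,0],[34,17],[42,15],[45,5],[49,0]]
[[6,15],[7,16],[14,15],[23,19],[33,0],[34,17],[42,15],[45,5],[49,0]]
[[6,15],[7,16],[14,15],[23,19],[33,0],[34,17],[42,15],[45,5],[49,0]]
[[6,15],[7,16],[14,15],[23,19],[33,0],[34,17],[42,15],[45,5],[49,0]]
[[6,15],[7,16],[14,15],[23,19],[33,0],[34,17],[42,15],[45,5],[49,0]]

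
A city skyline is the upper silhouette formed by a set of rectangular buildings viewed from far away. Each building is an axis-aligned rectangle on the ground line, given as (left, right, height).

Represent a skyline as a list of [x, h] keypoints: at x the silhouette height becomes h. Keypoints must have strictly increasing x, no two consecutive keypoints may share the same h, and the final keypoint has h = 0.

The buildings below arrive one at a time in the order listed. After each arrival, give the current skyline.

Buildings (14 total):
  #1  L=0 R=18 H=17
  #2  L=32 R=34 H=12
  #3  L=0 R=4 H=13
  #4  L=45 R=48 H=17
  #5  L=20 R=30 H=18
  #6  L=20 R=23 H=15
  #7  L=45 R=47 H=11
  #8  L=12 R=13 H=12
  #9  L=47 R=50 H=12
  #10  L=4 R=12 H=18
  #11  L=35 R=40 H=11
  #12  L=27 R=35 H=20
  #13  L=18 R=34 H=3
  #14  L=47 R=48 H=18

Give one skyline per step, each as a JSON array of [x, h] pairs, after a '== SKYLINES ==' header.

== SKYLINES ==
[[0,17],[18,0]]
[[0,17],[18,0],[32,12],[34,0]]
[[0,17],[18,0],[32,12],[34,0]]
[[0,17],[18,0],[32,12],[34,0],[45,17],[48,0]]
[[0,17],[18,0],[20,18],[30,0],[32,12],[34,0],[45,17],[48,0]]
[[0,17],[18,0],[20,18],[30,0],[32,12],[34,0],[45,17],[48,0]]
[[0,17],[18,0],[20,18],[30,0],[32,12],[34,0],[45,17],[48,0]]
[[0,17],[18,0],[20,18],[30,0],[32,12],[34,0],[45,17],[48,0]]
[[0,17],[18,0],[20,18],[30,0],[32,12],[34,0],[45,17],[48,12],[50,0]]
[[0,17],[4,18],[12,17],[18,0],[20,18],[30,0],[32,12],[34,0],[45,17],[48,12],[50,0]]
[[0,17],[4,18],[12,17],[18,0],[20,18],[30,0],[32,12],[34,0],[35,11],[40,0],[45,17],[48,12],[50,0]]
[[0,17],[4,18],[12,17],[18,0],[20,18],[27,20],[35,11],[40,0],[45,17],[48,12],[50,0]]
[[0,17],[4,18],[12,17],[18,3],[20,18],[27,20],[35,11],[40,0],[45,17],[48,12],[50,0]]
[[0,17],[4,18],[12,17],[18,3],[20,18],[27,20],[35,11],[40,0],[45,17],[47,18],[48,12],[50,0]]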